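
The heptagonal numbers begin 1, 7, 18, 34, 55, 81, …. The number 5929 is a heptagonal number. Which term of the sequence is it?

49

Set n(5n−3)/2 = 5929, giving 5n² − 3n − 11858 = 0.
The discriminant is 9 + 40·5929 = 237169, and √237169 = 487.
So n = (3 + 487) / 10 = 490/10 = 49.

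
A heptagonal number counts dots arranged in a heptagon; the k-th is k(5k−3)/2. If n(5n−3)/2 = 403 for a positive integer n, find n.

13

Set n(5n−3)/2 = 403, giving 5n² − 3n − 806 = 0.
So n = (3 + 127) / 10 = 130/10 = 13.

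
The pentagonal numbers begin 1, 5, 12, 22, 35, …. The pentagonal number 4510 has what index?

Set n(3n−1)/2 = 4510, giving 3n² − n − 9020 = 0.
The discriminant is 1 + 24·4510 = 108241, and √108241 = 329.
So n = (1 + 329) / 6 = 330/6 = 55.
Check: 55·(3·55 − 1)/2 = 4510. ✓

55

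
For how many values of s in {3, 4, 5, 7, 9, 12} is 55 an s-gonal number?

2

s = 3: P(3, 10) = 55. ✓
s = 4: P(4, 7) = 49 and P(4, 8) = 64; 55 is not s-gonal.
s = 5: P(5, 6) = 51 and P(5, 7) = 70; 55 is not s-gonal.
s = 7: P(7, 5) = 55. ✓
s = 9: P(9, 4) = 46 and P(9, 5) = 75; 55 is not s-gonal.
s = 12: P(12, 3) = 33 and P(12, 4) = 64; 55 is not s-gonal.
Hits: s ∈ {3, 7} → 2.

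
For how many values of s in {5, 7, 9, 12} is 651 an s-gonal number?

2

s = 5: P(5, 21) = 651. ✓
s = 7: P(7, 16) = 616 and P(7, 17) = 697; 651 is not s-gonal.
s = 9: P(9, 14) = 651. ✓
s = 12: P(12, 11) = 561 and P(12, 12) = 672; 651 is not s-gonal.
Hits: s ∈ {5, 9} → 2.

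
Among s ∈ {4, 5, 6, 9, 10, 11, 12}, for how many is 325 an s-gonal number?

2

s = 4: P(4, 18) = 324 and P(4, 19) = 361; 325 is not s-gonal.
s = 5: P(5, 14) = 287 and P(5, 15) = 330; 325 is not s-gonal.
s = 6: P(6, 13) = 325. ✓
s = 9: P(9, 10) = 325. ✓
s = 10: P(10, 9) = 297 and P(10, 10) = 370; 325 is not s-gonal.
s = 11: P(11, 8) = 260 and P(11, 9) = 333; 325 is not s-gonal.
s = 12: P(12, 8) = 288 and P(12, 9) = 369; 325 is not s-gonal.
Hits: s ∈ {6, 9} → 2.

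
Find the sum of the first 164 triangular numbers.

Σ i(i+1)/2 = (Σi² + Σi) / 2 over i = 1..164.
Σi = 13530 and Σi² = 1483790.
(1·1483790 + 1·13530) / 2 = 1497320/2 = 748660.

748660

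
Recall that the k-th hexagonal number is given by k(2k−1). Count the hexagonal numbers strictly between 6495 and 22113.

48

The n-th hexagonal number is n(2n−1).
Smallest index with value > 6495: n = 58 (giving 6670).
Largest index with value < 22113: n = 105 (giving 21945).
Indices 58 through 105: 48 terms.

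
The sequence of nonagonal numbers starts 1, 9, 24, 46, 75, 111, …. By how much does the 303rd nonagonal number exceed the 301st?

303·(7·303 − 5)/2 = 320574 and 301·(7·301 − 5)/2 = 316351.
Difference: 320574 − 316351 = 4223.

4223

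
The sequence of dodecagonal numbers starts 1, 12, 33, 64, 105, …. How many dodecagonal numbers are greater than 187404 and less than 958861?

The n-th dodecagonal number is n(5n−4).
Smallest index with value > 187404: n = 195 (giving 189345).
Largest index with value < 958861: n = 438 (giving 957468).
Indices 195 through 438: 244 terms.

244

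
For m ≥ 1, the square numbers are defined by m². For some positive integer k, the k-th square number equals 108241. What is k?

We need n² = 108241, so n = √108241 = 329.

329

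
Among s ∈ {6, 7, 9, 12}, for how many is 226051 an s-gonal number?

1

s = 6: P(6, 336) = 225456 and P(6, 337) = 226801; 226051 is not s-gonal.
s = 7: P(7, 301) = 226051. ✓
s = 9: P(9, 254) = 225171 and P(9, 255) = 226950; 226051 is not s-gonal.
s = 12: P(12, 213) = 225993 and P(12, 214) = 228124; 226051 is not s-gonal.
Hits: s ∈ {7} → 1.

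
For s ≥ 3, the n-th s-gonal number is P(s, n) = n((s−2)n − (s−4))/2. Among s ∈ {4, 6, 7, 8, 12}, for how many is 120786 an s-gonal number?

s = 4: P(4, 347) = 120409 and P(4, 348) = 121104; 120786 is not s-gonal.
s = 6: P(6, 246) = 120786. ✓
s = 7: P(7, 220) = 120670 and P(7, 221) = 121771; 120786 is not s-gonal.
s = 8: P(8, 200) = 119600 and P(8, 201) = 120801; 120786 is not s-gonal.
s = 12: P(12, 155) = 119505 and P(12, 156) = 121056; 120786 is not s-gonal.
Hits: s ∈ {6} → 1.

1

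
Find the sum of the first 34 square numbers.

Σ_{i=1}^{34} i² = 34·35·69/6 = 13685.

13685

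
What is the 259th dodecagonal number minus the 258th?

Consecutive dodecagonal numbers differ by 10n − 9: here 10·259 − 9 = 2581.

2581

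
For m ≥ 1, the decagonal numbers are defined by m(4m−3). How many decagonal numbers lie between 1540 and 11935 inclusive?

The n-th decagonal number is n(4n−3).
Smallest index with value ≥ 1540: n = 20 (giving 1540).
Largest index with value ≤ 11935: n = 55 (giving 11935).
Indices 20 through 55: 36 terms.

36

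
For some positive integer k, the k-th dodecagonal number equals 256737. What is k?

Set n(5n−4) = 256737, giving 5n² − 4n − 256737 = 0.
The discriminant is 16 + 20·256737 = 5134756, and √5134756 = 2266.
So n = (4 + 2266) / 10 = 2270/10 = 227.

227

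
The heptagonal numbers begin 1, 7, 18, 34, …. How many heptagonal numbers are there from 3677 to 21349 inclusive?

The n-th heptagonal number is n(5n−3)/2.
Smallest index with value ≥ 3677: n = 39 (giving 3744).
Largest index with value ≤ 21349: n = 92 (giving 21022).
Indices 39 through 92: 54 terms.

54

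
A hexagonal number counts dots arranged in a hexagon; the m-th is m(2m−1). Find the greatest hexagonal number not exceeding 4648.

Solve n(2n−1) ≤ 4648 for integer n.
n = 48 gives 4560 ≤ 4648, while n = 49 gives 4753 > 4648; so the answer is 4560.

4560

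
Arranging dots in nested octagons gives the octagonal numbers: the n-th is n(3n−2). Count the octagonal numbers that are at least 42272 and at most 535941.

304

The n-th octagonal number is n(3n−2).
Smallest index with value ≥ 42272: n = 120 (giving 42960).
Largest index with value ≤ 535941: n = 423 (giving 535941).
Indices 120 through 423: 304 terms.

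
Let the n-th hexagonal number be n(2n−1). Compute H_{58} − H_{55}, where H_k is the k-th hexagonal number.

58·(2·58 − 1) = 6670 and 55·(2·55 − 1) = 5995.
Difference: 6670 − 5995 = 675.

675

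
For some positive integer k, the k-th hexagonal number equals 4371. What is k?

Set n(2n−1) = 4371, giving 2n² − n − 4371 = 0.
The discriminant is 1 + 8·4371 = 34969, and √34969 = 187.
So n = (1 + 187) / 4 = 188/4 = 47.

47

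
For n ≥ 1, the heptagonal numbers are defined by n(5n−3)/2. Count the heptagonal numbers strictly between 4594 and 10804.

23

The n-th heptagonal number is n(5n−3)/2.
Smallest index with value > 4594: n = 44 (giving 4774).
Largest index with value < 10804: n = 66 (giving 10791).
Indices 44 through 66: 23 terms.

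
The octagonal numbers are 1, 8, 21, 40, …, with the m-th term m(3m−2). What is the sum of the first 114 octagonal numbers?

Σ i(3i−2) = 3Σi² − 2Σi over i = 1..114.
Σi = 6555 and Σi² = 500365.
3·500365 − 2·6555 = 1487985.

1487985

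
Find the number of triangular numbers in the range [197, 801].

The n-th triangular number is n(n+1)/2.
Smallest index with value ≥ 197: n = 20 (giving 210).
Largest index with value ≤ 801: n = 39 (giving 780).
Indices 20 through 39: 20 terms.

20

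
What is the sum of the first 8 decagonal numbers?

Σ i(4i−3) = 4Σi² − 3Σi over i = 1..8.
Σi = 36 and Σi² = 204.
4·204 − 3·36 = 708.

708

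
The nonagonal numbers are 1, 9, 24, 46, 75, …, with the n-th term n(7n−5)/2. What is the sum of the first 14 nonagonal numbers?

Σ i(7i−5)/2 = (7Σi² − 5Σi) / 2 over i = 1..14.
Σi = 105 and Σi² = 1015.
(7·1015 − 5·105) / 2 = 6580/2 = 3290.

3290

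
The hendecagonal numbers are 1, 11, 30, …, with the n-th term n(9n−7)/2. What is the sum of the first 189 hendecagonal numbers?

Σ i(9i−7)/2 = (9Σi² − 7Σi) / 2 over i = 1..189.
Σi = 17955 and Σi² = 2268315.
(9·2268315 − 7·17955) / 2 = 20289150/2 = 10144575.

10144575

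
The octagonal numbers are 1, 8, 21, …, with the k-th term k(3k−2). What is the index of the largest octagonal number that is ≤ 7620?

Solve n(3n−2) ≤ 7620 for integer n.
n = 50 gives 7400 ≤ 7620, while n = 51 gives 7701 > 7620; so the answer is index 50.

50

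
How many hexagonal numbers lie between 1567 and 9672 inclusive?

The n-th hexagonal number is n(2n−1).
Smallest index with value ≥ 1567: n = 29 (giving 1653).
Largest index with value ≤ 9672: n = 69 (giving 9453).
Indices 29 through 69: 41 terms.

41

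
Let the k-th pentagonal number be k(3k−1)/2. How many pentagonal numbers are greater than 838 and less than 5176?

The n-th pentagonal number is n(3n−1)/2.
Smallest index with value > 838: n = 24 (giving 852).
Largest index with value < 5176: n = 58 (giving 5017).
Indices 24 through 58: 35 terms.

35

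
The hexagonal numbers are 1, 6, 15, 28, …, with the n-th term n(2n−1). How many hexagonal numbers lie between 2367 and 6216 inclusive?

22

The n-th hexagonal number is n(2n−1).
Smallest index with value ≥ 2367: n = 35 (giving 2415).
Largest index with value ≤ 6216: n = 56 (giving 6216).
Indices 35 through 56: 22 terms.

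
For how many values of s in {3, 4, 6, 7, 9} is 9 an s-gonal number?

2

s = 3: P(3, 3) = 6 and P(3, 4) = 10; 9 is not s-gonal.
s = 4: P(4, 3) = 9. ✓
s = 6: P(6, 2) = 6 and P(6, 3) = 15; 9 is not s-gonal.
s = 7: P(7, 2) = 7 and P(7, 3) = 18; 9 is not s-gonal.
s = 9: P(9, 2) = 9. ✓
Hits: s ∈ {4, 9} → 2.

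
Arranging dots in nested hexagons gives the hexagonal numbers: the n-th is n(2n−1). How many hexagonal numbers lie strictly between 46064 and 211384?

173

The n-th hexagonal number is n(2n−1).
Smallest index with value > 46064: n = 153 (giving 46665).
Largest index with value < 211384: n = 325 (giving 210925).
Indices 153 through 325: 173 terms.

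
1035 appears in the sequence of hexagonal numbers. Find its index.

23

Set n(2n−1) = 1035, giving 2n² − n − 1035 = 0.
The discriminant is 1 + 8·1035 = 8281, and √8281 = 91.
So n = (1 + 91) / 4 = 92/4 = 23.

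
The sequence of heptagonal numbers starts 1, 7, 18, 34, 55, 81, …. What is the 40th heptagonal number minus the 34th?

40·(5·40 − 3)/2 = 3940 and 34·(5·34 − 3)/2 = 2839.
Difference: 3940 − 2839 = 1101.

1101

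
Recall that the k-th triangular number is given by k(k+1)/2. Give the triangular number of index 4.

10

The 4th triangular number is n(n+1)/2 with n = 4.
4·5/2 = 20/2 = 10.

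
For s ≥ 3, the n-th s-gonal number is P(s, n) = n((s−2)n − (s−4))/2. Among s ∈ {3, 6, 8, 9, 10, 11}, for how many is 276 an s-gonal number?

2

s = 3: P(3, 23) = 276. ✓
s = 6: P(6, 12) = 276. ✓
s = 8: P(8, 9) = 225 and P(8, 10) = 280; 276 is not s-gonal.
s = 9: P(9, 9) = 261 and P(9, 10) = 325; 276 is not s-gonal.
s = 10: P(10, 8) = 232 and P(10, 9) = 297; 276 is not s-gonal.
s = 11: P(11, 8) = 260 and P(11, 9) = 333; 276 is not s-gonal.
Hits: s ∈ {3, 6} → 2.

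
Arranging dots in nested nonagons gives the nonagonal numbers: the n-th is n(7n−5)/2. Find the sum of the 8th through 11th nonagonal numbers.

Σ i(7i−5)/2 = (7Σi² − 5Σi) / 2 over i = 8..11.
Σi = 66 − 28 = 38 and Σi² = 506 − 140 = 366.
(7·366 − 5·38) / 2 = 2372/2 = 1186.

1186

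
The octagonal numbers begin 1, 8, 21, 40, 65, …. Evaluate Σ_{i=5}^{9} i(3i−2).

Σ i(3i−2) = 3Σi² − 2Σi over i = 5..9.
Σi = 45 − 10 = 35 and Σi² = 285 − 30 = 255.
3·255 − 2·35 = 695.

695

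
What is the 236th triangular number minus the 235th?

236

Consecutive triangular numbers differ by n: T_{236} − T_{235} = 236.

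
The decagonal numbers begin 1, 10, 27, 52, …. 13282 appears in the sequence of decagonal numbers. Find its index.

Set n(4n−3) = 13282, giving 4n² − 3n − 13282 = 0.
So n = (3 + 461) / 8 = 464/8 = 58.
Check: 58·(4·58 − 3) = 13282. ✓

58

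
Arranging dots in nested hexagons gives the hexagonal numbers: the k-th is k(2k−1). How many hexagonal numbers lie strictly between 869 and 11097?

53

The n-th hexagonal number is n(2n−1).
Smallest index with value > 869: n = 22 (giving 946).
Largest index with value < 11097: n = 74 (giving 10878).
Indices 22 through 74: 53 terms.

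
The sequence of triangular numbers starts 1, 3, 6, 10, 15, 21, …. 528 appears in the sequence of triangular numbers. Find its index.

32

Set n(n+1)/2 = 528, giving n² + n − 1056 = 0.
The discriminant is 1 + 8·528 = 4225, and √4225 = 65.
So n = (-1 + 65) / 2 = 64/2 = 32.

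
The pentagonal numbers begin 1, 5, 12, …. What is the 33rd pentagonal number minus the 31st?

33·(3·33 − 1)/2 = 1617 and 31·(3·31 − 1)/2 = 1426.
Difference: 1617 − 1426 = 191.

191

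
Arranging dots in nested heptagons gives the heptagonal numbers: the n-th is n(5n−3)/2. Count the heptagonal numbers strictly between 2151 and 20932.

The n-th heptagonal number is n(5n−3)/2.
Smallest index with value > 2151: n = 30 (giving 2205).
Largest index with value < 20932: n = 91 (giving 20566).
Indices 30 through 91: 62 terms.

62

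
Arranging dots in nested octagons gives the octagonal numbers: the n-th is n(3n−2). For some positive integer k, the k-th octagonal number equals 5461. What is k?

Set n(3n−2) = 5461, giving 3n² − 2n − 5461 = 0.
So n = (2 + 256) / 6 = 258/6 = 43.

43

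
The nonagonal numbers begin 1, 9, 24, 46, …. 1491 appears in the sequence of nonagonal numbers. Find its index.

21

Set n(7n−5)/2 = 1491, giving 7n² − 5n − 2982 = 0.
The discriminant is 25 + 56·1491 = 83521, and √83521 = 289.
So n = (5 + 289) / 14 = 294/14 = 21.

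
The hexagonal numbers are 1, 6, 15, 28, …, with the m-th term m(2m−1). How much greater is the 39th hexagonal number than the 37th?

39·(2·39 − 1) = 3003 and 37·(2·37 − 1) = 2701.
Difference: 3003 − 2701 = 302.

302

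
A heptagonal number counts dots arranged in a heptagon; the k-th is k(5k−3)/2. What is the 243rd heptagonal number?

243·(5·243 − 3)/2 = 243·1212/2 = 243·606 = 147258.

147258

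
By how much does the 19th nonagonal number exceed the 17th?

19·(7·19 − 5)/2 = 1216 and 17·(7·17 − 5)/2 = 969.
Difference: 1216 − 969 = 247.

247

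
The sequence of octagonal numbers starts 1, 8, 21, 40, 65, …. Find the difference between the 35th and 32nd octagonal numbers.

35·(3·35 − 2) = 3605 and 32·(3·32 − 2) = 3008.
Difference: 3605 − 3008 = 597.

597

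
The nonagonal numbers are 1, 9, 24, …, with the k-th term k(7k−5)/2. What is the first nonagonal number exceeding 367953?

Solve n(7n−5)/2 > 367953 for integer n.
The largest n with value ≤ 367953 is 324 (since 366606 ≤ 367953 < 368875), so the first above is n = 325, value 368875.

368875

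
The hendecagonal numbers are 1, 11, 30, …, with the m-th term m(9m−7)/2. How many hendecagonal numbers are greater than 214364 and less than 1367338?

333

The n-th hendecagonal number is n(9n−7)/2.
Smallest index with value > 214364: n = 219 (giving 215058).
Largest index with value < 1367338: n = 551 (giving 1364276).
Indices 219 through 551: 333 terms.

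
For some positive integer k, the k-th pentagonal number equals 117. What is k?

Set n(3n−1)/2 = 117, giving 3n² − n − 234 = 0.
The discriminant is 1 + 24·117 = 2809, and √2809 = 53.
So n = (1 + 53) / 6 = 54/6 = 9.
Check: 9·(3·9 − 1)/2 = 117. ✓

9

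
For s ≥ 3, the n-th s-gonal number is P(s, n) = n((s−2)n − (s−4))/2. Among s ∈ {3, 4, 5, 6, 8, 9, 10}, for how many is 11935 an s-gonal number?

2

s = 3: P(3, 154) = 11935. ✓
s = 4: P(4, 109) = 11881 and P(4, 110) = 12100; 11935 is not s-gonal.
s = 5: P(5, 89) = 11837 and P(5, 90) = 12105; 11935 is not s-gonal.
s = 6: P(6, 77) = 11781 and P(6, 78) = 12090; 11935 is not s-gonal.
s = 8: P(8, 63) = 11781 and P(8, 64) = 12160; 11935 is not s-gonal.
s = 9: P(9, 58) = 11629 and P(9, 59) = 12036; 11935 is not s-gonal.
s = 10: P(10, 55) = 11935. ✓
Hits: s ∈ {3, 10} → 2.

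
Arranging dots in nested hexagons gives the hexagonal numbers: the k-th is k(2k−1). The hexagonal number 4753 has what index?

49

Set n(2n−1) = 4753, giving 2n² − n − 4753 = 0.
So n = (1 + 195) / 4 = 196/4 = 49.
Check: 49·(2·49 − 1) = 4753. ✓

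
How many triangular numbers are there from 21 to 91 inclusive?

8

The n-th triangular number is n(n+1)/2.
Smallest index with value ≥ 21: n = 6 (giving 21).
Largest index with value ≤ 91: n = 13 (giving 91).
Indices 6 through 13: 8 terms.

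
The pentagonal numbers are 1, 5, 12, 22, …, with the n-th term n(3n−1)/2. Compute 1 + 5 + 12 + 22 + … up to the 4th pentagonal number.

40

Σ i(3i−1)/2 = (3Σi² − Σi) / 2 over i = 1..4.
Σi = 10 and Σi² = 30.
(3·30 − 1·10) / 2 = 80/2 = 40.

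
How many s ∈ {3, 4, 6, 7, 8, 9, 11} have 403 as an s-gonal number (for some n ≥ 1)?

s = 3: P(3, 27) = 378 and P(3, 28) = 406; 403 is not s-gonal.
s = 4: P(4, 20) = 400 and P(4, 21) = 441; 403 is not s-gonal.
s = 6: P(6, 14) = 378 and P(6, 15) = 435; 403 is not s-gonal.
s = 7: P(7, 13) = 403. ✓
s = 8: P(8, 11) = 341 and P(8, 12) = 408; 403 is not s-gonal.
s = 9: P(9, 11) = 396 and P(9, 12) = 474; 403 is not s-gonal.
s = 11: P(11, 9) = 333 and P(11, 10) = 415; 403 is not s-gonal.
Hits: s ∈ {7} → 1.

1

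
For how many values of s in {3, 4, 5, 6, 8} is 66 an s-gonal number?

2

s = 3: P(3, 11) = 66. ✓
s = 4: P(4, 8) = 64 and P(4, 9) = 81; 66 is not s-gonal.
s = 5: P(5, 6) = 51 and P(5, 7) = 70; 66 is not s-gonal.
s = 6: P(6, 6) = 66. ✓
s = 8: P(8, 5) = 65 and P(8, 6) = 96; 66 is not s-gonal.
Hits: s ∈ {3, 6} → 2.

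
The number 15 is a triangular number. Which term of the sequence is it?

Set n(n+1)/2 = 15, giving n² + n − 30 = 0.
The discriminant is 1 + 8·15 = 121, and √121 = 11.
So n = (-1 + 11) / 2 = 10/2 = 5.

5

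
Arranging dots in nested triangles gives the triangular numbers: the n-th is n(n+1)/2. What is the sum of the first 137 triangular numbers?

Σ i(i+1)/2 = (Σi² + Σi) / 2 over i = 1..137.
Σi = 9453 and Σi² = 866525.
(1·866525 + 1·9453) / 2 = 875978/2 = 437989.

437989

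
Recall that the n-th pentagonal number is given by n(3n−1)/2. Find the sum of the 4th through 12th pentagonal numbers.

Σ i(3i−1)/2 = (3Σi² − Σi) / 2 over i = 4..12.
Σi = 78 − 6 = 72 and Σi² = 650 − 14 = 636.
(3·636 − 1·72) / 2 = 1836/2 = 918.

918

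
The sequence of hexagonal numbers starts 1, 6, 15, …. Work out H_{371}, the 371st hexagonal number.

371·(2·371 − 1) = 371·741 = 274911.

274911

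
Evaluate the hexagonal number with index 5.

45

The 5th hexagonal number is n(2n−1) with n = 5.
5·(2·5 − 1) = 5·9 = 45.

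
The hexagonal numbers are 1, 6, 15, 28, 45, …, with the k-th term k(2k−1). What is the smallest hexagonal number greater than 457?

Solve n(2n−1) > 457 for integer n.
The largest n with value ≤ 457 is 15 (since 435 ≤ 457 < 496), so the first above is n = 16, value 496.

496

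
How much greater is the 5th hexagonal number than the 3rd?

30

5·(2·5 − 1) = 45 and 3·(2·3 − 1) = 15.
Difference: 45 − 15 = 30.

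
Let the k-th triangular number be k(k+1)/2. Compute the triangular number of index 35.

The 35th triangular number is n(n+1)/2 with n = 35.
35·36/2 = 1260/2 = 630.

630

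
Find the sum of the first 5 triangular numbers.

Σ i(i+1)/2 = (Σi² + Σi) / 2 over i = 1..5.
Σi = 15 and Σi² = 55.
(1·55 + 1·15) / 2 = 70/2 = 35.

35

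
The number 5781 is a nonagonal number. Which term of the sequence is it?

41

Set n(7n−5)/2 = 5781, giving 7n² − 5n − 11562 = 0.
So n = (5 + 569) / 14 = 574/14 = 41.
Check: 41·(7·41 − 5)/2 = 5781. ✓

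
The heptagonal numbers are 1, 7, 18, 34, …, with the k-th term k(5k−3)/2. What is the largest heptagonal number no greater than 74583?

74563

Solve n(5n−3)/2 ≤ 74583 for integer n.
n = 173 gives 74563 ≤ 74583, while n = 174 gives 75429 > 74583; so the answer is 74563.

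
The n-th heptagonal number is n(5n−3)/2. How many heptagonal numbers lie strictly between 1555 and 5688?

22

The n-th heptagonal number is n(5n−3)/2.
Smallest index with value > 1555: n = 26 (giving 1651).
Largest index with value < 5688: n = 47 (giving 5452).
Indices 26 through 47: 22 terms.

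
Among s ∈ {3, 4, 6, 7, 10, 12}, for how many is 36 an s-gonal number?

2

s = 3: P(3, 8) = 36. ✓
s = 4: P(4, 6) = 36. ✓
s = 6: P(6, 4) = 28 and P(6, 5) = 45; 36 is not s-gonal.
s = 7: P(7, 4) = 34 and P(7, 5) = 55; 36 is not s-gonal.
s = 10: P(10, 3) = 27 and P(10, 4) = 52; 36 is not s-gonal.
s = 12: P(12, 3) = 33 and P(12, 4) = 64; 36 is not s-gonal.
Hits: s ∈ {3, 4} → 2.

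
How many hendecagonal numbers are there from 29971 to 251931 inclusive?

The n-th hendecagonal number is n(9n−7)/2.
Smallest index with value ≥ 29971: n = 82 (giving 29971).
Largest index with value ≤ 251931: n = 237 (giving 251931).
Indices 82 through 237: 156 terms.

156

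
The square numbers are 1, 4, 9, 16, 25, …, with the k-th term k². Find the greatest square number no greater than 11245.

11236

Solve n² ≤ 11245 for integer n.
n = 106 gives 11236 ≤ 11245, while n = 107 gives 11449 > 11245; so the answer is 11236.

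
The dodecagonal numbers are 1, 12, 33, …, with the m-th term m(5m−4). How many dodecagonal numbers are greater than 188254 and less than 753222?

The n-th dodecagonal number is n(5n−4).
Smallest index with value > 188254: n = 195 (giving 189345).
Largest index with value < 753222: n = 388 (giving 751168).
Indices 195 through 388: 194 terms.

194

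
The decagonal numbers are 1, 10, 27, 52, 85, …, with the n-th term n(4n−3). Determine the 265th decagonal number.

265·(4·265 − 3) = 265·1057 = 280105.

280105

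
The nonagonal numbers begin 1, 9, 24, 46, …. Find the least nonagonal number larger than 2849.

Solve n(7n−5)/2 > 2849 for integer n.
The largest n with value ≤ 2849 is 28 (since 2674 ≤ 2849 < 2871), so the first above is n = 29, value 2871.

2871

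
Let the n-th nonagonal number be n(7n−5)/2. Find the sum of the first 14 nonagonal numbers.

Σ i(7i−5)/2 = (7Σi² − 5Σi) / 2 over i = 1..14.
Σi = 105 and Σi² = 1015.
(7·1015 − 5·105) / 2 = 6580/2 = 3290.

3290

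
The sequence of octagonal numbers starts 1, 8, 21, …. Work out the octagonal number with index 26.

1976

The 26th octagonal number is n(3n−2) with n = 26.
26·(3·26 − 2) = 26·76 = 1976.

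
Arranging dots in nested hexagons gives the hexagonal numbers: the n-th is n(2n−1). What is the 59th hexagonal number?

59·(2·59 − 1) = 59·117 = 6903.

6903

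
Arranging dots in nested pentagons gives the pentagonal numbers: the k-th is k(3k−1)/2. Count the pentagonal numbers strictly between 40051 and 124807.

125

The n-th pentagonal number is n(3n−1)/2.
Smallest index with value > 40051: n = 164 (giving 40262).
Largest index with value < 124807: n = 288 (giving 124272).
Indices 164 through 288: 125 terms.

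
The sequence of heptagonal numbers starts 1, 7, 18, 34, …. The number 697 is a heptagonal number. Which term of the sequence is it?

17

Set n(5n−3)/2 = 697, giving 5n² − 3n − 1394 = 0.
So n = (3 + 167) / 10 = 170/10 = 17.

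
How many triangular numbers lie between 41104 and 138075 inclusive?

The n-th triangular number is n(n+1)/2.
Smallest index with value ≥ 41104: n = 287 (giving 41328).
Largest index with value ≤ 138075: n = 525 (giving 138075).
Indices 287 through 525: 239 terms.

239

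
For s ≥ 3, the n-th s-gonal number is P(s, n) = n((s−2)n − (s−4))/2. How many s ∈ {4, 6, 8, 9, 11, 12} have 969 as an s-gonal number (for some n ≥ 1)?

1

s = 4: P(4, 31) = 961 and P(4, 32) = 1024; 969 is not s-gonal.
s = 6: P(6, 22) = 946 and P(6, 23) = 1035; 969 is not s-gonal.
s = 8: P(8, 18) = 936 and P(8, 19) = 1045; 969 is not s-gonal.
s = 9: P(9, 17) = 969. ✓
s = 11: P(11, 15) = 960 and P(11, 16) = 1096; 969 is not s-gonal.
s = 12: P(12, 14) = 924 and P(12, 15) = 1065; 969 is not s-gonal.
Hits: s ∈ {9} → 1.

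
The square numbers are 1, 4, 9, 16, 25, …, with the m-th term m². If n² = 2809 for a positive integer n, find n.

We need n² = 2809, so n = √2809 = 53.

53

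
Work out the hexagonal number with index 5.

45

5·(2·5 − 1) = 5·9 = 45.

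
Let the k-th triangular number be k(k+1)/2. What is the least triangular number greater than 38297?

38503

Solve n(n+1)/2 > 38297 for integer n.
The largest n with value ≤ 38297 is 276 (since 38226 ≤ 38297 < 38503), so the first above is n = 277, value 38503.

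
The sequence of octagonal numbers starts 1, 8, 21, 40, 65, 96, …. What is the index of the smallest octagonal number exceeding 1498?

Solve n(3n−2) > 1498 for integer n.
The largest n with value ≤ 1498 is 22 (since 1408 ≤ 1498 < 1541), so the first above is n = 23, value 1541.

23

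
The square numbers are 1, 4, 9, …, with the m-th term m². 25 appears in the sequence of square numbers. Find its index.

5

We need n² = 25, so n = √25 = 5.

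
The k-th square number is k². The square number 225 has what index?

We need n² = 225, so n = √225 = 15.

15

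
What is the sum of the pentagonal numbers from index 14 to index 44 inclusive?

42377

Σ i(3i−1)/2 = (3Σi² − Σi) / 2 over i = 14..44.
Σi = 990 − 91 = 899 and Σi² = 29370 − 819 = 28551.
(3·28551 − 1·899) / 2 = 84754/2 = 42377.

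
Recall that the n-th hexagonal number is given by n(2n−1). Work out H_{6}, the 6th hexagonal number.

The 6th hexagonal number is n(2n−1) with n = 6.
6·(2·6 − 1) = 6·11 = 66.

66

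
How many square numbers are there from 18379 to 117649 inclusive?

The n-th square number is n².
Smallest index with value ≥ 18379: n = 136 (giving 18496).
Largest index with value ≤ 117649: n = 343 (giving 117649).
Indices 136 through 343: 208 terms.

208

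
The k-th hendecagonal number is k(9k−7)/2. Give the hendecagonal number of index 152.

103436

The 152nd hendecagonal number is n(9n−7)/2 with n = 152.
152·(9·152 − 7)/2 = 152·1361/2 = 103436.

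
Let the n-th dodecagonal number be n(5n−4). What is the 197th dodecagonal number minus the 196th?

Consecutive dodecagonal numbers differ by 10n − 9: here 10·197 − 9 = 1961.

1961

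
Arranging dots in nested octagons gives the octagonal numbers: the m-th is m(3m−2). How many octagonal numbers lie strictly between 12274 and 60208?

77

The n-th octagonal number is n(3n−2).
Smallest index with value > 12274: n = 65 (giving 12545).
Largest index with value < 60208: n = 141 (giving 59361).
Indices 65 through 141: 77 terms.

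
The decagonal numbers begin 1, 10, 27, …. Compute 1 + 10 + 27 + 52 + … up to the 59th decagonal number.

Σ i(4i−3) = 4Σi² − 3Σi over i = 1..59.
Σi = 1770 and Σi² = 70210.
4·70210 − 3·1770 = 275530.

275530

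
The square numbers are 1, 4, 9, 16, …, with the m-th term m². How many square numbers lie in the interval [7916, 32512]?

The n-th square number is n².
Smallest index with value ≥ 7916: n = 89 (giving 7921).
Largest index with value ≤ 32512: n = 180 (giving 32400).
Indices 89 through 180: 92 terms.

92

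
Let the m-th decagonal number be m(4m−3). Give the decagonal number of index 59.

The 59th decagonal number is n(4n−3) with n = 59.
59·(4·59 − 3) = 59·233 = 13747.

13747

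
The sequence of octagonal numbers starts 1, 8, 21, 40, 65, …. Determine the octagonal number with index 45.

The 45th octagonal number is n(3n−2) with n = 45.
45·(3·45 − 2) = 45·133 = 5985.

5985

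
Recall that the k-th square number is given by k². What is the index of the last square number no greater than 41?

Solve n² ≤ 41 for integer n.
n = 6 gives 36 ≤ 41, while n = 7 gives 49 > 41; so the answer is index 6.

6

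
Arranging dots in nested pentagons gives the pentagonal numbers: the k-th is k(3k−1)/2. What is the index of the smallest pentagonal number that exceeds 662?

Solve n(3n−1)/2 > 662 for integer n.
The largest n with value ≤ 662 is 21 (since 651 ≤ 662 < 715), so the first above is n = 22, value 715.

22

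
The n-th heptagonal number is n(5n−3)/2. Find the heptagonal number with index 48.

The 48th heptagonal number is n(5n−3)/2 with n = 48.
48·(5·48 − 3)/2 = 48·237/2 = 5688.

5688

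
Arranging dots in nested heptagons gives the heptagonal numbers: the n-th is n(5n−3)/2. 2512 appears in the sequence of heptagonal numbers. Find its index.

32

Set n(5n−3)/2 = 2512, giving 5n² − 3n − 5024 = 0.
So n = (3 + 317) / 10 = 320/10 = 32.
Check: 32·(5·32 − 3)/2 = 2512. ✓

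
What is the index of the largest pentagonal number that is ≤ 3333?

47

Solve n(3n−1)/2 ≤ 3333 for integer n.
n = 47 gives 3290 ≤ 3333, while n = 48 gives 3432 > 3333; so the answer is index 47.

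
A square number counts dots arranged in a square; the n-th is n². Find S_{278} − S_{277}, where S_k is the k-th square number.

n² − (n−1)² = 2n − 1, so 278² − 277² = 2·278 − 1 = 555.

555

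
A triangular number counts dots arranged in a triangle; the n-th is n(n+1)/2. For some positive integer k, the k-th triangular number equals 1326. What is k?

Set n(n+1)/2 = 1326, giving n² + n − 2652 = 0.
The discriminant is 1 + 8·1326 = 10609, and √10609 = 103.
So n = (-1 + 103) / 2 = 102/2 = 51.

51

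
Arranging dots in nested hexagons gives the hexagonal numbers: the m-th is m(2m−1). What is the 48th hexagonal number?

48·(2·48 − 1) = 48·95 = 4560.

4560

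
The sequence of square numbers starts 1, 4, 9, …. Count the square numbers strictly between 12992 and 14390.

The n-th square number is n².
Smallest index with value > 12992: n = 114 (giving 12996).
Largest index with value < 14390: n = 119 (giving 14161).
Indices 114 through 119: 6 terms.

6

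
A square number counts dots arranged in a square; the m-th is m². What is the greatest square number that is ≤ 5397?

5329

Solve n² ≤ 5397 for integer n.
n = 73 gives 5329 ≤ 5397, while n = 74 gives 5476 > 5397; so the answer is 5329.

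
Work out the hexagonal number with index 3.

15

The 3rd hexagonal number is n(2n−1) with n = 3.
3·(2·3 − 1) = 3·5 = 15.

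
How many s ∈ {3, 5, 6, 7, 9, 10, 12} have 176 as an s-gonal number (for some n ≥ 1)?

s = 3: P(3, 18) = 171 and P(3, 19) = 190; 176 is not s-gonal.
s = 5: P(5, 11) = 176. ✓
s = 6: P(6, 9) = 153 and P(6, 10) = 190; 176 is not s-gonal.
s = 7: P(7, 8) = 148 and P(7, 9) = 189; 176 is not s-gonal.
s = 9: P(9, 7) = 154 and P(9, 8) = 204; 176 is not s-gonal.
s = 10: P(10, 7) = 175 and P(10, 8) = 232; 176 is not s-gonal.
s = 12: P(12, 6) = 156 and P(12, 7) = 217; 176 is not s-gonal.
Hits: s ∈ {5} → 1.

1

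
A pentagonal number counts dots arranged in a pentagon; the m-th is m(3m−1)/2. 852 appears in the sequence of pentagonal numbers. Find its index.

Set n(3n−1)/2 = 852, giving 3n² − n − 1704 = 0.
The discriminant is 1 + 24·852 = 20449, and √20449 = 143.
So n = (1 + 143) / 6 = 144/6 = 24.
Check: 24·(3·24 − 1)/2 = 852. ✓

24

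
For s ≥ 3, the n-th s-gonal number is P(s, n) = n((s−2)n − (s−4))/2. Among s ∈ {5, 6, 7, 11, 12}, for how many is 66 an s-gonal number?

1

s = 5: P(5, 6) = 51 and P(5, 7) = 70; 66 is not s-gonal.
s = 6: P(6, 6) = 66. ✓
s = 7: P(7, 5) = 55 and P(7, 6) = 81; 66 is not s-gonal.
s = 11: P(11, 4) = 58 and P(11, 5) = 95; 66 is not s-gonal.
s = 12: P(12, 4) = 64 and P(12, 5) = 105; 66 is not s-gonal.
Hits: s ∈ {6} → 1.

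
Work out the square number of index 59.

3481

The 59th square number is n² with n = 59.
59² = 3481.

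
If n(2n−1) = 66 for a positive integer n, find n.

6

Set n(2n−1) = 66, giving 2n² − n − 66 = 0.
So n = (1 + 23) / 4 = 24/4 = 6.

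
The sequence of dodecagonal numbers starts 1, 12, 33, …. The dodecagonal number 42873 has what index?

93

Set n(5n−4) = 42873, giving 5n² − 4n − 42873 = 0.
So n = (4 + 926) / 10 = 930/10 = 93.
Check: 93·(5·93 − 4) = 42873. ✓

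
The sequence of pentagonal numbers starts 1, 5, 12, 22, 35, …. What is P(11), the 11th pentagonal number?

The 11th pentagonal number is n(3n−1)/2 with n = 11.
11·(3·11 − 1)/2 = 11·32/2 = 11·16 = 176.

176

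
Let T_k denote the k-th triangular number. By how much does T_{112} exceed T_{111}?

112

Consecutive triangular numbers differ by n: T_{112} − T_{111} = 112.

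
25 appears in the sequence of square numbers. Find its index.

5

We need n² = 25, so n = √25 = 5.
Check: 5² = 25. ✓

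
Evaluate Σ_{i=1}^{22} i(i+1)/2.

2024

Σ i(i+1)/2 = (Σi² + Σi) / 2 over i = 1..22.
Σi = 253 and Σi² = 3795.
(1·3795 + 1·253) / 2 = 4048/2 = 2024.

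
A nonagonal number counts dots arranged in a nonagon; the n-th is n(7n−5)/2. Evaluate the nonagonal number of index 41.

5781

41·(7·41 − 5)/2 = 41·282/2 = 41·141 = 5781.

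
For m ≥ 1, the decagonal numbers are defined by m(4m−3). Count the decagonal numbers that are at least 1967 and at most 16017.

The n-th decagonal number is n(4n−3).
Smallest index with value ≥ 1967: n = 23 (giving 2047).
Largest index with value ≤ 16017: n = 63 (giving 15687).
Indices 23 through 63: 41 terms.

41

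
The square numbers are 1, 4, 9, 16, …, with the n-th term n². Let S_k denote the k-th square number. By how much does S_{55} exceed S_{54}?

n² − (n−1)² = 2n − 1, so 55² − 54² = 2·55 − 1 = 109.

109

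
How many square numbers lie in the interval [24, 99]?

The n-th square number is n².
Smallest index with value ≥ 24: n = 5 (giving 25).
Largest index with value ≤ 99: n = 9 (giving 81).
Indices 5 through 9: 5 terms.

5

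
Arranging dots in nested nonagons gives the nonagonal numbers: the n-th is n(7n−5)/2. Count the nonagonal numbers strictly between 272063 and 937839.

The n-th nonagonal number is n(7n−5)/2.
Smallest index with value > 272063: n = 280 (giving 273700).
Largest index with value < 937839: n = 517 (giving 934219).
Indices 280 through 517: 238 terms.

238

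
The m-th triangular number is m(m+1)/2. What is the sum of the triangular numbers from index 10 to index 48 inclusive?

19435

Σ i(i+1)/2 = (Σi² + Σi) / 2 over i = 10..48.
Σi = 1176 − 45 = 1131 and Σi² = 38024 − 285 = 37739.
(1·37739 + 1·1131) / 2 = 38870/2 = 19435.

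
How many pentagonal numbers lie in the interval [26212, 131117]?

The n-th pentagonal number is n(3n−1)/2.
Smallest index with value ≥ 26212: n = 133 (giving 26467).
Largest index with value ≤ 131117: n = 295 (giving 130390).
Indices 133 through 295: 163 terms.

163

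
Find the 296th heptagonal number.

The 296th heptagonal number is n(5n−3)/2 with n = 296.
296·(5·296 − 3)/2 = 296·1477/2 = 218596.

218596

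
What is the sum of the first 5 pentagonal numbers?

75

Σ i(3i−1)/2 = (3Σi² − Σi) / 2 over i = 1..5.
Σi = 15 and Σi² = 55.
(3·55 − 1·15) / 2 = 150/2 = 75.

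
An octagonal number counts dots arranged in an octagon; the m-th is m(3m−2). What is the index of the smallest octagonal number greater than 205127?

Solve n(3n−2) > 205127 for integer n.
The largest n with value ≤ 205127 is 261 (since 203841 ≤ 205127 < 205408), so the first above is n = 262, value 205408.

262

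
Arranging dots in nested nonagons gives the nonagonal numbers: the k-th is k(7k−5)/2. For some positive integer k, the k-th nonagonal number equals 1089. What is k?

18

Set n(7n−5)/2 = 1089, giving 7n² − 5n − 2178 = 0.
The discriminant is 25 + 56·1089 = 61009, and √61009 = 247.
So n = (5 + 247) / 14 = 252/14 = 18.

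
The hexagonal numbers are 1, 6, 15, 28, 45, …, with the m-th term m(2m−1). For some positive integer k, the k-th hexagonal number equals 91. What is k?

7

Set n(2n−1) = 91, giving 2n² − n − 91 = 0.
The discriminant is 1 + 8·91 = 729, and √729 = 27.
So n = (1 + 27) / 4 = 28/4 = 7.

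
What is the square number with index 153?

153² = 23409.

23409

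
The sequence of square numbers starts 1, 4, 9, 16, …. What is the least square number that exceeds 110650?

Solve n² > 110650 for integer n.
The largest n with value ≤ 110650 is 332 (since 110224 ≤ 110650 < 110889), so the first above is n = 333, value 110889.

110889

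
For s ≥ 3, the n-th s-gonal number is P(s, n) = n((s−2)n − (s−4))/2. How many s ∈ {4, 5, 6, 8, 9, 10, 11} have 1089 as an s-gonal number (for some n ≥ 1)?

s = 4: P(4, 33) = 1089. ✓
s = 5: P(5, 27) = 1080 and P(5, 28) = 1162; 1089 is not s-gonal.
s = 6: P(6, 23) = 1035 and P(6, 24) = 1128; 1089 is not s-gonal.
s = 8: P(8, 19) = 1045 and P(8, 20) = 1160; 1089 is not s-gonal.
s = 9: P(9, 18) = 1089. ✓
s = 10: P(10, 16) = 976 and P(10, 17) = 1105; 1089 is not s-gonal.
s = 11: P(11, 15) = 960 and P(11, 16) = 1096; 1089 is not s-gonal.
Hits: s ∈ {4, 9} → 2.

2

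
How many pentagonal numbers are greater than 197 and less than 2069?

The n-th pentagonal number is n(3n−1)/2.
Smallest index with value > 197: n = 12 (giving 210).
Largest index with value < 2069: n = 37 (giving 2035).
Indices 12 through 37: 26 terms.

26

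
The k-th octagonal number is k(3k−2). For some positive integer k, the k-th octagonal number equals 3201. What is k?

Set n(3n−2) = 3201, giving 3n² − 2n − 3201 = 0.
The discriminant is 4 + 12·3201 = 38416, and √38416 = 196.
So n = (2 + 196) / 6 = 198/6 = 33.

33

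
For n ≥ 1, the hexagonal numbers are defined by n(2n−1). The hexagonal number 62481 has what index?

Set n(2n−1) = 62481, giving 2n² − n − 62481 = 0.
The discriminant is 1 + 8·62481 = 499849, and √499849 = 707.
So n = (1 + 707) / 4 = 708/4 = 177.

177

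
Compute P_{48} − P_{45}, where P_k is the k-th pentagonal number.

417

48·(3·48 − 1)/2 = 3432 and 45·(3·45 − 1)/2 = 3015.
Difference: 3432 − 3015 = 417.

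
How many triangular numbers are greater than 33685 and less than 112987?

The n-th triangular number is n(n+1)/2.
Smallest index with value > 33685: n = 260 (giving 33930).
Largest index with value < 112987: n = 474 (giving 112575).
Indices 260 through 474: 215 terms.

215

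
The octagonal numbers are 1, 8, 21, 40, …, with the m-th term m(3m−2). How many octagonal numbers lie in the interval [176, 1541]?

The n-th octagonal number is n(3n−2).
Smallest index with value ≥ 176: n = 8 (giving 176).
Largest index with value ≤ 1541: n = 23 (giving 1541).
Indices 8 through 23: 16 terms.

16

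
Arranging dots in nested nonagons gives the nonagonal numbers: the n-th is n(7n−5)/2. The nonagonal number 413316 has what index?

344

Set n(7n−5)/2 = 413316, giving 7n² − 5n − 826632 = 0.
So n = (5 + 4811) / 14 = 4816/14 = 344.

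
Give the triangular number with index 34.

The 34th triangular number is n(n+1)/2 with n = 34.
34·35/2 = 1190/2 = 595.

595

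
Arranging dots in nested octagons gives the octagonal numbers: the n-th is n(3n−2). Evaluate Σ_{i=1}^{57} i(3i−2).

Σ i(3i−2) = 3Σi² − 2Σi over i = 1..57.
Σi = 1653 and Σi² = 63365.
3·63365 − 2·1653 = 186789.

186789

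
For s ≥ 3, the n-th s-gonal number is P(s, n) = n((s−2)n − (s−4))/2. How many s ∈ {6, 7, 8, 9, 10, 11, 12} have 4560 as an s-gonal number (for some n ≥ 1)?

s = 6: P(6, 48) = 4560. ✓
s = 7: P(7, 43) = 4558 and P(7, 44) = 4774; 4560 is not s-gonal.
s = 8: P(8, 39) = 4485 and P(8, 40) = 4720; 4560 is not s-gonal.
s = 9: P(9, 36) = 4446 and P(9, 37) = 4699; 4560 is not s-gonal.
s = 10: P(10, 34) = 4522 and P(10, 35) = 4795; 4560 is not s-gonal.
s = 11: P(11, 32) = 4496 and P(11, 33) = 4785; 4560 is not s-gonal.
s = 12: P(12, 30) = 4380 and P(12, 31) = 4681; 4560 is not s-gonal.
Hits: s ∈ {6} → 1.

1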